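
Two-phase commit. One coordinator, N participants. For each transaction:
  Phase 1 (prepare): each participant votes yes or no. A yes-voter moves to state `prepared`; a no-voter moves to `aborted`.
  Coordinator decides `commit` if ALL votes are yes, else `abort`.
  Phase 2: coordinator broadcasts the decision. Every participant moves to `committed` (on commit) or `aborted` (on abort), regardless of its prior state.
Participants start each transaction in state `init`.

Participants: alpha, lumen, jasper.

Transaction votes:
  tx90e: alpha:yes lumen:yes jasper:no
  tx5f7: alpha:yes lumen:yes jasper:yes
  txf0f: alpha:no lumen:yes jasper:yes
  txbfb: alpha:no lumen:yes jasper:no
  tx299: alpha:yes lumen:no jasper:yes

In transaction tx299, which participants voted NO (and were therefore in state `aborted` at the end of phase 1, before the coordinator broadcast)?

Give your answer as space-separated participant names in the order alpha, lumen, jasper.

Answer: lumen

Derivation:
Txn tx299 phase 1: alpha yes -> prepared; lumen no -> aborted; jasper yes -> prepared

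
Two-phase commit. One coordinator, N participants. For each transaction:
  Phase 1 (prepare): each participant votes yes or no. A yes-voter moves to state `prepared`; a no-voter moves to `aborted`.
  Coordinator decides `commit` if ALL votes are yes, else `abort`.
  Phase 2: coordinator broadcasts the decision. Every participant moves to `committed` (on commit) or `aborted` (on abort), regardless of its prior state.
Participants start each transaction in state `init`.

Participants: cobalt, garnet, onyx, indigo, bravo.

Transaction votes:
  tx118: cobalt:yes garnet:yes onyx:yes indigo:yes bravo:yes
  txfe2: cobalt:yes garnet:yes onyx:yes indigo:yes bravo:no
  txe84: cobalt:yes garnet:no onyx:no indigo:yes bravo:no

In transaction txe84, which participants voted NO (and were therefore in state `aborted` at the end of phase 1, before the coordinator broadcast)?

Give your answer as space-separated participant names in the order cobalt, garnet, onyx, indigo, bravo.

Txn txe84 phase 1: cobalt yes -> prepared; garnet no -> aborted; onyx no -> aborted; indigo yes -> prepared; bravo no -> aborted

Answer: garnet onyx bravo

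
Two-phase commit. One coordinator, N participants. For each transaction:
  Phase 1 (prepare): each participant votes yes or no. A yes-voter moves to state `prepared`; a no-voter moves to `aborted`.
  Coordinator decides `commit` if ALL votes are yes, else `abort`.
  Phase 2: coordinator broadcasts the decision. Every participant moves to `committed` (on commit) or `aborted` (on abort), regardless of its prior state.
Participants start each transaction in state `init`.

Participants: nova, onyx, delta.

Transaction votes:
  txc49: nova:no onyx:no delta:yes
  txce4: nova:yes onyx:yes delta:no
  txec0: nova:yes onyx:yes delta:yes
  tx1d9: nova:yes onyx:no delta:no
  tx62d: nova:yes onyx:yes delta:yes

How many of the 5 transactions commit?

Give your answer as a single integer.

Answer: 2

Derivation:
txc49: no from nova, onyx -> abort (commits=0)
txce4: no from delta -> abort (commits=0)
txec0: all yes -> commit (commits=1)
tx1d9: no from onyx, delta -> abort (commits=1)
tx62d: all yes -> commit (commits=2)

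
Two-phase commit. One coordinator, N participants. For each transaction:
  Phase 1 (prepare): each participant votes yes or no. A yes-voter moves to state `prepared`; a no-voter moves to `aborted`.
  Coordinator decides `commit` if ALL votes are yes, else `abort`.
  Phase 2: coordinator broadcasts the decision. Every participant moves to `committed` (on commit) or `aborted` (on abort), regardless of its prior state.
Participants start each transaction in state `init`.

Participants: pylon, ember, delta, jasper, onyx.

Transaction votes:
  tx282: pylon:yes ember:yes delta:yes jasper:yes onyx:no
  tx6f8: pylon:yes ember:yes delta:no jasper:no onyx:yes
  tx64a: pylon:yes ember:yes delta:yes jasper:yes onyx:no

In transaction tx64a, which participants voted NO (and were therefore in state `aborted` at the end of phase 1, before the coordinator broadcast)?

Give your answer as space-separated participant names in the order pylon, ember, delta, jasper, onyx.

Answer: onyx

Derivation:
Txn tx64a phase 1: pylon yes -> prepared; ember yes -> prepared; delta yes -> prepared; jasper yes -> prepared; onyx no -> aborted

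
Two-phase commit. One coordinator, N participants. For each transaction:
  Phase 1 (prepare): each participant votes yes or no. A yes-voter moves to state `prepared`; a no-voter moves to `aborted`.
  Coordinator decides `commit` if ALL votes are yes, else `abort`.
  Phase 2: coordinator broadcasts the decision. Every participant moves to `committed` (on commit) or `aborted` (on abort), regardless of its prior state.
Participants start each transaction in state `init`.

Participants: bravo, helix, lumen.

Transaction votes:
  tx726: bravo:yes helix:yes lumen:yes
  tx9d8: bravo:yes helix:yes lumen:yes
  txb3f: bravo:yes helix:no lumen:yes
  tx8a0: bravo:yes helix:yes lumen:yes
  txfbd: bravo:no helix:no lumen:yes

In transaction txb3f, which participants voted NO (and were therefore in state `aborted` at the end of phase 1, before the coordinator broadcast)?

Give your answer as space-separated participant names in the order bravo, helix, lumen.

Answer: helix

Derivation:
Txn txb3f phase 1: bravo yes -> prepared; helix no -> aborted; lumen yes -> prepared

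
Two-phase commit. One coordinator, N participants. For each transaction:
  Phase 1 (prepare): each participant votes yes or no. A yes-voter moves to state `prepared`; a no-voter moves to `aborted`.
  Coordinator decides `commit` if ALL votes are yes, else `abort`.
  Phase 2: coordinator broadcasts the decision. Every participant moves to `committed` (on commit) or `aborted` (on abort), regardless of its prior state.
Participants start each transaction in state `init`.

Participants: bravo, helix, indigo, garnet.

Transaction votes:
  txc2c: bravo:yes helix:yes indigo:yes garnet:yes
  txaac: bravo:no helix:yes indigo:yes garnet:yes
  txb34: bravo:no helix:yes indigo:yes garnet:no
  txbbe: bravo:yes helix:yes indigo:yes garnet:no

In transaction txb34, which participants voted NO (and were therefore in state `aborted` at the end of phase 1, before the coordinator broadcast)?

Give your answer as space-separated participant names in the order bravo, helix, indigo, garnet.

Answer: bravo garnet

Derivation:
Txn txb34 phase 1: bravo no -> aborted; helix yes -> prepared; indigo yes -> prepared; garnet no -> aborted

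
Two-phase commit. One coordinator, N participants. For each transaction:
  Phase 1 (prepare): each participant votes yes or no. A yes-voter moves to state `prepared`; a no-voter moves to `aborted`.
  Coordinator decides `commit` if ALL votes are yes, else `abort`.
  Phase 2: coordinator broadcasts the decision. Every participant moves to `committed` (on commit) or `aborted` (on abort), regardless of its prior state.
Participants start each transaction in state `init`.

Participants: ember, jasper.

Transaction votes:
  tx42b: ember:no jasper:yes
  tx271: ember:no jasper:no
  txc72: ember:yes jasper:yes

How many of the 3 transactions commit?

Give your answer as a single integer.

Answer: 1

Derivation:
tx42b: no from ember -> abort (commits=0)
tx271: no from ember, jasper -> abort (commits=0)
txc72: all yes -> commit (commits=1)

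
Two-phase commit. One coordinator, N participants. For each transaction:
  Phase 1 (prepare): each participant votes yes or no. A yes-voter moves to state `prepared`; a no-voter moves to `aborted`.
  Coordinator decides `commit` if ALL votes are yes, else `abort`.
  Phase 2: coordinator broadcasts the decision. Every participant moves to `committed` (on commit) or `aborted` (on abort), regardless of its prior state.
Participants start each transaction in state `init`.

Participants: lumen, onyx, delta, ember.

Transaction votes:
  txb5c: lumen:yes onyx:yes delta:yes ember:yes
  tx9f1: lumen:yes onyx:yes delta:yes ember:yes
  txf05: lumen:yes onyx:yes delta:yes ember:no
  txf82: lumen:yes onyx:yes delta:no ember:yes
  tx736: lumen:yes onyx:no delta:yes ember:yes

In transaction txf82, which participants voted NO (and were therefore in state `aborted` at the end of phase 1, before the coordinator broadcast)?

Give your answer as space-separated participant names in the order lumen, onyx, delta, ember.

Answer: delta

Derivation:
Txn txf82 phase 1: lumen yes -> prepared; onyx yes -> prepared; delta no -> aborted; ember yes -> prepared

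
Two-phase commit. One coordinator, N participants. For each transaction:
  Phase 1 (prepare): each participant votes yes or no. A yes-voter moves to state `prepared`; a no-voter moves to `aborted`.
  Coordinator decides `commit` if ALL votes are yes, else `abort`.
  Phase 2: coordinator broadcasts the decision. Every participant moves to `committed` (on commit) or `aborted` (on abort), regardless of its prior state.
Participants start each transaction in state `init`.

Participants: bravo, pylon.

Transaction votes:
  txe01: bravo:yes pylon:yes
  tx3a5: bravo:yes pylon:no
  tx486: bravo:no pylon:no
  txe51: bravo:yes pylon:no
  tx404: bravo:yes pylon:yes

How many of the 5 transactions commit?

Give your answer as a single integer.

txe01: all yes -> commit (commits=1)
tx3a5: no from pylon -> abort (commits=1)
tx486: no from bravo, pylon -> abort (commits=1)
txe51: no from pylon -> abort (commits=1)
tx404: all yes -> commit (commits=2)

Answer: 2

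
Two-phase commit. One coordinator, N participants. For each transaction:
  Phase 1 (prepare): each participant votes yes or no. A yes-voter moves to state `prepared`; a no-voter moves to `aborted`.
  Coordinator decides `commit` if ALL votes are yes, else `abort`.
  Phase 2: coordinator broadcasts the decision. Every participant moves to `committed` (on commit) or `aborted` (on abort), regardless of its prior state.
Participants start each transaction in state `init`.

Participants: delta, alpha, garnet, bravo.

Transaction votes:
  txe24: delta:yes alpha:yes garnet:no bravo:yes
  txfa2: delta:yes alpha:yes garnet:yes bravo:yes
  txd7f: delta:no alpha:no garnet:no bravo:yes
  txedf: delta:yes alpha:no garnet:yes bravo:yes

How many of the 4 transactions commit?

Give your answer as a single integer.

txe24: no from garnet -> abort (commits=0)
txfa2: all yes -> commit (commits=1)
txd7f: no from delta, alpha, garnet -> abort (commits=1)
txedf: no from alpha -> abort (commits=1)

Answer: 1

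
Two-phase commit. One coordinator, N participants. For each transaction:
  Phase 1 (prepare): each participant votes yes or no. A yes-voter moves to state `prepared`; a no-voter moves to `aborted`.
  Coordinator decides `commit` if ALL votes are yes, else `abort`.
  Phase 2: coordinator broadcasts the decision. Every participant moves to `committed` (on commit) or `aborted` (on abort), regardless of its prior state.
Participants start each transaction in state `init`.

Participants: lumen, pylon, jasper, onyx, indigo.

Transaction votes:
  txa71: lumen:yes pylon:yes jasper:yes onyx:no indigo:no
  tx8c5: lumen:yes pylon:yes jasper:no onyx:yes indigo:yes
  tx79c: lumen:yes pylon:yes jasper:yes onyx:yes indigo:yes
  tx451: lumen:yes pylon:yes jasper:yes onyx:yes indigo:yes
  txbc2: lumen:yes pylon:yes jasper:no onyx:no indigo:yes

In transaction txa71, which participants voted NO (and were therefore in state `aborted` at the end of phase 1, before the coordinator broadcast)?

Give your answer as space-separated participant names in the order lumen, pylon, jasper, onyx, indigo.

Txn txa71 phase 1: lumen yes -> prepared; pylon yes -> prepared; jasper yes -> prepared; onyx no -> aborted; indigo no -> aborted

Answer: onyx indigo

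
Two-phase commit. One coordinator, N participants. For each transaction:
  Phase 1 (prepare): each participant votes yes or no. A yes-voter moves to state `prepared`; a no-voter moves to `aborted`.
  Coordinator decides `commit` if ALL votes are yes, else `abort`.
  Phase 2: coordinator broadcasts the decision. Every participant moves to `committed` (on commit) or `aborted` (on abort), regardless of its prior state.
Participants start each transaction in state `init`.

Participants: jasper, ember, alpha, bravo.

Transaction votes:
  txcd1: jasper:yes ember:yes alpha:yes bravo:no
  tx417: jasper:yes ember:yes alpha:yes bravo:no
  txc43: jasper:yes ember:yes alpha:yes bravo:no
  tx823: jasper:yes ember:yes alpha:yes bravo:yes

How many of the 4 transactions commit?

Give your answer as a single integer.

txcd1: no from bravo -> abort (commits=0)
tx417: no from bravo -> abort (commits=0)
txc43: no from bravo -> abort (commits=0)
tx823: all yes -> commit (commits=1)

Answer: 1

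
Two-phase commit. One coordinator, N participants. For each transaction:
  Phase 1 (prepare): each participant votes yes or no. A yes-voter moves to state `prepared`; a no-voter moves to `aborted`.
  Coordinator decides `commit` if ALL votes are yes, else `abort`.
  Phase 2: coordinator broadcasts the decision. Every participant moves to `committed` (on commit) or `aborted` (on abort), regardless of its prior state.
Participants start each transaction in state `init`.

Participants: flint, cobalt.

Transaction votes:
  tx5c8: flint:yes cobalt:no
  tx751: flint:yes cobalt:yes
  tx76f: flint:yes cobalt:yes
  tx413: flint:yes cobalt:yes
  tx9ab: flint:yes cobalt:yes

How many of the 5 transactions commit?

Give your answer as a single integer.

Answer: 4

Derivation:
tx5c8: no from cobalt -> abort (commits=0)
tx751: all yes -> commit (commits=1)
tx76f: all yes -> commit (commits=2)
tx413: all yes -> commit (commits=3)
tx9ab: all yes -> commit (commits=4)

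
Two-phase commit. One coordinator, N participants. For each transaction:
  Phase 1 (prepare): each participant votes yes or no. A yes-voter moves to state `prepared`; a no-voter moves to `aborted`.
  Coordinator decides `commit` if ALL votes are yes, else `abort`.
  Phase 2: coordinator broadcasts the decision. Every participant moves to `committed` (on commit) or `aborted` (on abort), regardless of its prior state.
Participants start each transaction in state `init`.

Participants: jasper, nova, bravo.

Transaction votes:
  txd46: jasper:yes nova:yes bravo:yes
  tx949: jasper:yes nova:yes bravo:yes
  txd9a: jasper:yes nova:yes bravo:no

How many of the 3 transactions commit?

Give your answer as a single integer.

txd46: all yes -> commit (commits=1)
tx949: all yes -> commit (commits=2)
txd9a: no from bravo -> abort (commits=2)

Answer: 2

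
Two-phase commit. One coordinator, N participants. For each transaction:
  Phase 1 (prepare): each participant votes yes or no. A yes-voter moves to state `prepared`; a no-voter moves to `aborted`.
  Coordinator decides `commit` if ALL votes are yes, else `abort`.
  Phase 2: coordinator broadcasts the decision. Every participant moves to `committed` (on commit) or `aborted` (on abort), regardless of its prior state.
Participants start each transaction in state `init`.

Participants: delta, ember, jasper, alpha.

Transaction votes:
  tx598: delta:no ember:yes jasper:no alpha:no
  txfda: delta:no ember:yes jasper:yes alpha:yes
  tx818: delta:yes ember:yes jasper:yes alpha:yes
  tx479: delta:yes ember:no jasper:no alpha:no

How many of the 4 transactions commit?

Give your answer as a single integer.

Answer: 1

Derivation:
tx598: no from delta, jasper, alpha -> abort (commits=0)
txfda: no from delta -> abort (commits=0)
tx818: all yes -> commit (commits=1)
tx479: no from ember, jasper, alpha -> abort (commits=1)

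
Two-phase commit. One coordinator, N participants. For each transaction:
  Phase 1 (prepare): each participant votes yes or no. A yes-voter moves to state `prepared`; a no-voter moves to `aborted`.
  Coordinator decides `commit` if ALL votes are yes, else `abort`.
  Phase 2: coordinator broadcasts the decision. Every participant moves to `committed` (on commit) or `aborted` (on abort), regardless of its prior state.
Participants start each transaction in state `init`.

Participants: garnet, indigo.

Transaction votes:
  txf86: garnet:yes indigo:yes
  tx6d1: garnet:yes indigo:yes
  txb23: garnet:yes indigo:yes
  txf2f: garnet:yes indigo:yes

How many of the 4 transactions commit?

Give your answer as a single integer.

txf86: all yes -> commit (commits=1)
tx6d1: all yes -> commit (commits=2)
txb23: all yes -> commit (commits=3)
txf2f: all yes -> commit (commits=4)

Answer: 4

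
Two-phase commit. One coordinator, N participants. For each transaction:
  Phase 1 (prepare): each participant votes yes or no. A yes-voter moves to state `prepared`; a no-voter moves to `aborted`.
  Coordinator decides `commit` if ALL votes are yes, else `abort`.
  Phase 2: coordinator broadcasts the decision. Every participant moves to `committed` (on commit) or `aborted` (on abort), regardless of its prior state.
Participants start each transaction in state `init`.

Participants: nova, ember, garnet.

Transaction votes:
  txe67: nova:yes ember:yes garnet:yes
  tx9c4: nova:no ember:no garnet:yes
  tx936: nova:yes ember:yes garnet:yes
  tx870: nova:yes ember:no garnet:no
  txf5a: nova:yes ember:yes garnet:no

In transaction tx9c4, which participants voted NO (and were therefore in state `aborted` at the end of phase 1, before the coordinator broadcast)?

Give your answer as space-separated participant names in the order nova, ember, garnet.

Answer: nova ember

Derivation:
Txn tx9c4 phase 1: nova no -> aborted; ember no -> aborted; garnet yes -> prepared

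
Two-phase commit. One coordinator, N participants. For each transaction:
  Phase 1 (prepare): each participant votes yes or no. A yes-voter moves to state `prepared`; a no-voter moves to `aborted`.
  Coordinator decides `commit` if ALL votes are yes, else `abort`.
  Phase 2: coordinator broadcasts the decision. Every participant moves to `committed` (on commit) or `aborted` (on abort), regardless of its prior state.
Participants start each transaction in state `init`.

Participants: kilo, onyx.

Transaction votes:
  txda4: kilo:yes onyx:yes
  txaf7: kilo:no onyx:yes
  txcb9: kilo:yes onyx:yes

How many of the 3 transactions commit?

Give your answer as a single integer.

txda4: all yes -> commit (commits=1)
txaf7: no from kilo -> abort (commits=1)
txcb9: all yes -> commit (commits=2)

Answer: 2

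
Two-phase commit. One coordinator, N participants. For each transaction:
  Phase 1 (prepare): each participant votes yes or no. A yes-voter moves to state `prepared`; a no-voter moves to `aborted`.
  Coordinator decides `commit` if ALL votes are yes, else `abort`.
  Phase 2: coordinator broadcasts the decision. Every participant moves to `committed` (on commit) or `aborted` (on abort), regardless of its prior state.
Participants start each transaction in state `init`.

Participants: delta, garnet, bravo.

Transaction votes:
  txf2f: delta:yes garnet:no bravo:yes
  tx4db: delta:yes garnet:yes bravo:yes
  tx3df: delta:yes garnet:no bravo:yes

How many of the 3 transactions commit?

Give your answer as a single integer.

txf2f: no from garnet -> abort (commits=0)
tx4db: all yes -> commit (commits=1)
tx3df: no from garnet -> abort (commits=1)

Answer: 1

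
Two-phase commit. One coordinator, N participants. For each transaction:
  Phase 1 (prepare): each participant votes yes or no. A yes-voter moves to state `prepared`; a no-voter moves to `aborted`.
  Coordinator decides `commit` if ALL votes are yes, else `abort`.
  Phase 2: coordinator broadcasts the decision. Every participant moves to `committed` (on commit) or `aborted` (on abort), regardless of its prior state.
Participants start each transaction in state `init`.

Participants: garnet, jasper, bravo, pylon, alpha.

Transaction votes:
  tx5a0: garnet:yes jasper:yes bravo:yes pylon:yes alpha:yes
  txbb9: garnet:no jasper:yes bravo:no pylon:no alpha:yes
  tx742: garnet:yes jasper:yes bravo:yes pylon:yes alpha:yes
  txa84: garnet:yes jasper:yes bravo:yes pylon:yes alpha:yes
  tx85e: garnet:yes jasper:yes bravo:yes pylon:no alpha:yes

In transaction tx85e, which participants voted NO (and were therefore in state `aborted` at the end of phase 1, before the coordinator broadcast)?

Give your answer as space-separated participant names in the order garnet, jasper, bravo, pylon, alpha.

Answer: pylon

Derivation:
Txn tx85e phase 1: garnet yes -> prepared; jasper yes -> prepared; bravo yes -> prepared; pylon no -> aborted; alpha yes -> prepared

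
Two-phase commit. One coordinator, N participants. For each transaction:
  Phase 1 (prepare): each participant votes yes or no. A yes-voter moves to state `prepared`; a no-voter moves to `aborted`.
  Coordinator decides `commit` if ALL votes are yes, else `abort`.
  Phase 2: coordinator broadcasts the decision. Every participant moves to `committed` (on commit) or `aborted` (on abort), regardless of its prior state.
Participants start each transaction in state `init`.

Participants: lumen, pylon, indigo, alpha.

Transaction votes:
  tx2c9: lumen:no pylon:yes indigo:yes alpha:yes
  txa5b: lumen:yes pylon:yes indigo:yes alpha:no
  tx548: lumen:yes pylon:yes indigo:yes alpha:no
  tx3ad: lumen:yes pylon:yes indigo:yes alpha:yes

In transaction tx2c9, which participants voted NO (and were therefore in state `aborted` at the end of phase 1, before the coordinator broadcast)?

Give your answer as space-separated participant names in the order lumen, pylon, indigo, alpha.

Answer: lumen

Derivation:
Txn tx2c9 phase 1: lumen no -> aborted; pylon yes -> prepared; indigo yes -> prepared; alpha yes -> prepared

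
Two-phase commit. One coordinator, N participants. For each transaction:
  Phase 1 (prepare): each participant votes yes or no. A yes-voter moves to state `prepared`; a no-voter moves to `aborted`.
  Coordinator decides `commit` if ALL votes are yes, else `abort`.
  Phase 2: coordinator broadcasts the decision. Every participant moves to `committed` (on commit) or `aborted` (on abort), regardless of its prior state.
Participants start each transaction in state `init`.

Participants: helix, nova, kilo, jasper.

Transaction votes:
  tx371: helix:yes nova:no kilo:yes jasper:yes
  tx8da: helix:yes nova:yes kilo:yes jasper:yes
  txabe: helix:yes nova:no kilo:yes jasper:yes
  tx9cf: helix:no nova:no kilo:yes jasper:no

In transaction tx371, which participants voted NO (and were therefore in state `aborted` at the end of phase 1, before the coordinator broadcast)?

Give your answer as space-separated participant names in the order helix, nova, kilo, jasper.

Answer: nova

Derivation:
Txn tx371 phase 1: helix yes -> prepared; nova no -> aborted; kilo yes -> prepared; jasper yes -> prepared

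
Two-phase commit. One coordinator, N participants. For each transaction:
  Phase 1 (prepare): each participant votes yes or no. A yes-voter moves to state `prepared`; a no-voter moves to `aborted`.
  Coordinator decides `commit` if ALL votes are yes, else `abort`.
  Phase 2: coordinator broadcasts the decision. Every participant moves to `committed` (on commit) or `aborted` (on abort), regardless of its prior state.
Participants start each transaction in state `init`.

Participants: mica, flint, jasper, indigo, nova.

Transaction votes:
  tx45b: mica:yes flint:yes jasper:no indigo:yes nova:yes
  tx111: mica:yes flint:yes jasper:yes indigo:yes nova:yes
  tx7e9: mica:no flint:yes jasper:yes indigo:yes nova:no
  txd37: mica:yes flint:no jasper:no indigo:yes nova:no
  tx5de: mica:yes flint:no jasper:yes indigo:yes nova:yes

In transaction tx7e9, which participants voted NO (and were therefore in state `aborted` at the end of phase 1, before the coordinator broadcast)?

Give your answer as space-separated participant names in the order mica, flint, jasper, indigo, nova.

Txn tx7e9 phase 1: mica no -> aborted; flint yes -> prepared; jasper yes -> prepared; indigo yes -> prepared; nova no -> aborted

Answer: mica nova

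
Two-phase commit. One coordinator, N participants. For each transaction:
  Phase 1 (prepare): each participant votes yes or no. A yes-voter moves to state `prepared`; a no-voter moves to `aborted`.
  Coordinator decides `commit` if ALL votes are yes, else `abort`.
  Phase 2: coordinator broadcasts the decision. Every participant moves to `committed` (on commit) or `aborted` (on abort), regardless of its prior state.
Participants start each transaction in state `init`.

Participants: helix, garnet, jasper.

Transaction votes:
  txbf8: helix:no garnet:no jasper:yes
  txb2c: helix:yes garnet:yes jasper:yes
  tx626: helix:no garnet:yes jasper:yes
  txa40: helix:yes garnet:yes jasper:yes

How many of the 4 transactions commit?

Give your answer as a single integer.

txbf8: no from helix, garnet -> abort (commits=0)
txb2c: all yes -> commit (commits=1)
tx626: no from helix -> abort (commits=1)
txa40: all yes -> commit (commits=2)

Answer: 2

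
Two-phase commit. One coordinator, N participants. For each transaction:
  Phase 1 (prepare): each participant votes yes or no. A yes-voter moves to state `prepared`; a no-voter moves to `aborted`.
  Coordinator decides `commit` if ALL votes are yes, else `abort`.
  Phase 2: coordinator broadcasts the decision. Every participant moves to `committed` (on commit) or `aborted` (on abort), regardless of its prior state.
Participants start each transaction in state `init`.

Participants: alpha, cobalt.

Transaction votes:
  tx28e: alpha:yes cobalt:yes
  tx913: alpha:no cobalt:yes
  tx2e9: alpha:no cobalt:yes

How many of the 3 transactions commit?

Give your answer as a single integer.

tx28e: all yes -> commit (commits=1)
tx913: no from alpha -> abort (commits=1)
tx2e9: no from alpha -> abort (commits=1)

Answer: 1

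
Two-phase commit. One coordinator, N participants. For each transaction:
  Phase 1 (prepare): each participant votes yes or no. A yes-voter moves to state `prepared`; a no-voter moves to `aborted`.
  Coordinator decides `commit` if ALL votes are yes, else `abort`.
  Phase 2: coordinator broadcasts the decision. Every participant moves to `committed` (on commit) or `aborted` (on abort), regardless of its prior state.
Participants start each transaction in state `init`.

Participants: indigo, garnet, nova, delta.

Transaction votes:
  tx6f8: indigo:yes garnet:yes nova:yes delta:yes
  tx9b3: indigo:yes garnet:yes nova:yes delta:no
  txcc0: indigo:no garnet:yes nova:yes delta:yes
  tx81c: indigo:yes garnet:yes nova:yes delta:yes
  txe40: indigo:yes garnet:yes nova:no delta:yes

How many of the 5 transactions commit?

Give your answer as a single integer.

tx6f8: all yes -> commit (commits=1)
tx9b3: no from delta -> abort (commits=1)
txcc0: no from indigo -> abort (commits=1)
tx81c: all yes -> commit (commits=2)
txe40: no from nova -> abort (commits=2)

Answer: 2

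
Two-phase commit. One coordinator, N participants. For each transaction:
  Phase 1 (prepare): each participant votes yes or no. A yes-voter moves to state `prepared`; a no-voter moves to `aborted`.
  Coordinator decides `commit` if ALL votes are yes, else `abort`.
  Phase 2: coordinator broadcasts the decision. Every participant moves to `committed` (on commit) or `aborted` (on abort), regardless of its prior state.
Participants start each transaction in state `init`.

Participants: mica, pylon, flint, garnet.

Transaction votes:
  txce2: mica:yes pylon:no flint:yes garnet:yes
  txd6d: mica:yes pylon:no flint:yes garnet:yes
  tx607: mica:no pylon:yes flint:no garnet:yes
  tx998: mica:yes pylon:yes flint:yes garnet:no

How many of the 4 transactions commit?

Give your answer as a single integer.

txce2: no from pylon -> abort (commits=0)
txd6d: no from pylon -> abort (commits=0)
tx607: no from mica, flint -> abort (commits=0)
tx998: no from garnet -> abort (commits=0)

Answer: 0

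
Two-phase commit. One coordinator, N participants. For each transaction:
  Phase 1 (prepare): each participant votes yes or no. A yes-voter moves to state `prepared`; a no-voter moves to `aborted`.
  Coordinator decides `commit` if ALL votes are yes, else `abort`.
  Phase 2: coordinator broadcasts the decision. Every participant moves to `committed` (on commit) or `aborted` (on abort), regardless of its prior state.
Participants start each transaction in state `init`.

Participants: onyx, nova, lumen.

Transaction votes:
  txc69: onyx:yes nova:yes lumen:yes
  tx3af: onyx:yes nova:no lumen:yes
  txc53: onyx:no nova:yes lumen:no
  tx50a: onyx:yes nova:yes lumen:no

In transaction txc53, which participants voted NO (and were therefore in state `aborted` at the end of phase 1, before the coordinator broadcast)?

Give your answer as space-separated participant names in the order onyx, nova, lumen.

Answer: onyx lumen

Derivation:
Txn txc53 phase 1: onyx no -> aborted; nova yes -> prepared; lumen no -> aborted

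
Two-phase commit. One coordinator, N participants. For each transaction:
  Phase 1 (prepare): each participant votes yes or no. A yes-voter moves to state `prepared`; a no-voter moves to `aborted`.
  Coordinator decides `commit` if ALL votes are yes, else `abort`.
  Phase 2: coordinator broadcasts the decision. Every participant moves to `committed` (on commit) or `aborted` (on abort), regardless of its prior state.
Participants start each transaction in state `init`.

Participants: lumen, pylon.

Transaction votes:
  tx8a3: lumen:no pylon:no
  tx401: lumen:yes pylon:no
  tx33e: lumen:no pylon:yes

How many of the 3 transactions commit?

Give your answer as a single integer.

tx8a3: no from lumen, pylon -> abort (commits=0)
tx401: no from pylon -> abort (commits=0)
tx33e: no from lumen -> abort (commits=0)

Answer: 0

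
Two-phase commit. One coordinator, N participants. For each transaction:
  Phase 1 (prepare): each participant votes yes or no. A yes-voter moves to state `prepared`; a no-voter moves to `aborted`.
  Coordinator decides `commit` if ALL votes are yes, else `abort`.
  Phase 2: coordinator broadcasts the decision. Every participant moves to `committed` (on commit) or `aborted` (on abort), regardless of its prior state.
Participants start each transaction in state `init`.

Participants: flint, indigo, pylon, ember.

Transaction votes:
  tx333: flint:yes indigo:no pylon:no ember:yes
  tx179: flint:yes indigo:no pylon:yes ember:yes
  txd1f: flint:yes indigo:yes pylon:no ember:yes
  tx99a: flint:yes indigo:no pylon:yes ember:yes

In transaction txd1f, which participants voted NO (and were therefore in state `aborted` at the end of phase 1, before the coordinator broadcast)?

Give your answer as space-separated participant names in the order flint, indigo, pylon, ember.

Txn txd1f phase 1: flint yes -> prepared; indigo yes -> prepared; pylon no -> aborted; ember yes -> prepared

Answer: pylon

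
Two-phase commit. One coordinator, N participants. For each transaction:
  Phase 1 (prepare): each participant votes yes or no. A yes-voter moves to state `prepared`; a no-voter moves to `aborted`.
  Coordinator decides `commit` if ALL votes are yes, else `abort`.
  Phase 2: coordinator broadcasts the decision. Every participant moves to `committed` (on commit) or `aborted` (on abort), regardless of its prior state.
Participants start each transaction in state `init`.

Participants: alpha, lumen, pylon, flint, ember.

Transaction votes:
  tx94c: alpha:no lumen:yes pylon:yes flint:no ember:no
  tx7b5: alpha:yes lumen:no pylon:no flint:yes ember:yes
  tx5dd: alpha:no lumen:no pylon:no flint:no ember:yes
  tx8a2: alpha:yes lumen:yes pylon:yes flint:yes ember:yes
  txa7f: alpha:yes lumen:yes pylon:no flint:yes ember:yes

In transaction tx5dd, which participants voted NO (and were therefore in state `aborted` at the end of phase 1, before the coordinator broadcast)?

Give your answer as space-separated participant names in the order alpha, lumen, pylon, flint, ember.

Txn tx5dd phase 1: alpha no -> aborted; lumen no -> aborted; pylon no -> aborted; flint no -> aborted; ember yes -> prepared

Answer: alpha lumen pylon flint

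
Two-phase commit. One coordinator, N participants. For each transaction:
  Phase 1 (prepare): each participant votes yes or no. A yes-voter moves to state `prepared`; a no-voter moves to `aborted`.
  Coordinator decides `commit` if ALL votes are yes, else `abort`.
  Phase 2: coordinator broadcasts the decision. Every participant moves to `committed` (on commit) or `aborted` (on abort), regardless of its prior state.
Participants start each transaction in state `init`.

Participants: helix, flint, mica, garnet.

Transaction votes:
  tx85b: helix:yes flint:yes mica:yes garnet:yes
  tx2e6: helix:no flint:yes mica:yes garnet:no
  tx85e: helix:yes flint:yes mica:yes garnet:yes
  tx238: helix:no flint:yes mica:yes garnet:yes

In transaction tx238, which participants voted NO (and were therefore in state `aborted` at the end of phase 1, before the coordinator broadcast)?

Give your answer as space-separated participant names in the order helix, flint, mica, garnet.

Answer: helix

Derivation:
Txn tx238 phase 1: helix no -> aborted; flint yes -> prepared; mica yes -> prepared; garnet yes -> prepared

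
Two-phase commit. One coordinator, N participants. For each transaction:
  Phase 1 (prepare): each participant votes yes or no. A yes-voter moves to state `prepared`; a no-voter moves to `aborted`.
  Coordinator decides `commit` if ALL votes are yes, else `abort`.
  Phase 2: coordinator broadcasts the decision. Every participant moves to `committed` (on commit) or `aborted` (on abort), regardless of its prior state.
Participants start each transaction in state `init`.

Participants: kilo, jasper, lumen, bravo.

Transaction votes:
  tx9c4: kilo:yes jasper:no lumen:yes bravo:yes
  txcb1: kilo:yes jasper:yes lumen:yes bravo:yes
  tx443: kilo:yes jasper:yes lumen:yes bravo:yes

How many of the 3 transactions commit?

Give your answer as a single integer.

tx9c4: no from jasper -> abort (commits=0)
txcb1: all yes -> commit (commits=1)
tx443: all yes -> commit (commits=2)

Answer: 2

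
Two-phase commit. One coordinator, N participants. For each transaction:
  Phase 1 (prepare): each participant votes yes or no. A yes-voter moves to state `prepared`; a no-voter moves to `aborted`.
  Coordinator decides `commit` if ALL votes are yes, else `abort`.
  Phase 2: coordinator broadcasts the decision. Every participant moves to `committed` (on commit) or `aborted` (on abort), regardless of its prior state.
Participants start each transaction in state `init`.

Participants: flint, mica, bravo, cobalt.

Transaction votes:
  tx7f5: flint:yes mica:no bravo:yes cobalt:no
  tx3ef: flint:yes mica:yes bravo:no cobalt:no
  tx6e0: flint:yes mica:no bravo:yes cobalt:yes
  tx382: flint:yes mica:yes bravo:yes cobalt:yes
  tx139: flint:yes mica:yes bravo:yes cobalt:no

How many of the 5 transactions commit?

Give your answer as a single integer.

tx7f5: no from mica, cobalt -> abort (commits=0)
tx3ef: no from bravo, cobalt -> abort (commits=0)
tx6e0: no from mica -> abort (commits=0)
tx382: all yes -> commit (commits=1)
tx139: no from cobalt -> abort (commits=1)

Answer: 1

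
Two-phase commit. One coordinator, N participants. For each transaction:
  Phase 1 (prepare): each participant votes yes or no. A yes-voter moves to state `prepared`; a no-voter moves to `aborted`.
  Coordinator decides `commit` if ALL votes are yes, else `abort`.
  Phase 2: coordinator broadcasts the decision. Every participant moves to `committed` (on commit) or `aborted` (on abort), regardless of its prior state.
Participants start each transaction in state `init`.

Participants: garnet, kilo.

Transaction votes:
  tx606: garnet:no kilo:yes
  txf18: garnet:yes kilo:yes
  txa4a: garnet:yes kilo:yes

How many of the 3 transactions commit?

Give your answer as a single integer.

Answer: 2

Derivation:
tx606: no from garnet -> abort (commits=0)
txf18: all yes -> commit (commits=1)
txa4a: all yes -> commit (commits=2)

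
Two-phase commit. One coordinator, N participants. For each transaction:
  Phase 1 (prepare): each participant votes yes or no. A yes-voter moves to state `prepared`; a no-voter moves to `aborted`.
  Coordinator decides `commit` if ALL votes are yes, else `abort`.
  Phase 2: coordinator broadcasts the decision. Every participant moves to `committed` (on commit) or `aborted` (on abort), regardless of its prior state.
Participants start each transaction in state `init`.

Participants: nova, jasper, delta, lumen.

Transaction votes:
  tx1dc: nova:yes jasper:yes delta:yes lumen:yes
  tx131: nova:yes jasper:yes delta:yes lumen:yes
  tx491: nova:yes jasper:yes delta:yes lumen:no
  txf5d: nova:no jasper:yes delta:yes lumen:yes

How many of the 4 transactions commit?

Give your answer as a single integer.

Answer: 2

Derivation:
tx1dc: all yes -> commit (commits=1)
tx131: all yes -> commit (commits=2)
tx491: no from lumen -> abort (commits=2)
txf5d: no from nova -> abort (commits=2)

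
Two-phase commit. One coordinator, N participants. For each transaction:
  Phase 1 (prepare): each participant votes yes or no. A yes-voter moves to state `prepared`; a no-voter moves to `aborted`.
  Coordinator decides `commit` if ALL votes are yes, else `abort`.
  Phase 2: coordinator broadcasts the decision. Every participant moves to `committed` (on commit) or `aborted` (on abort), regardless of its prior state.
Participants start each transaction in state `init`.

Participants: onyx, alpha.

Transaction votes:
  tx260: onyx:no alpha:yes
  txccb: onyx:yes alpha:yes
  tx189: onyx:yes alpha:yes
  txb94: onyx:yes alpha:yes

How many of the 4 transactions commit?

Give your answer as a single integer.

tx260: no from onyx -> abort (commits=0)
txccb: all yes -> commit (commits=1)
tx189: all yes -> commit (commits=2)
txb94: all yes -> commit (commits=3)

Answer: 3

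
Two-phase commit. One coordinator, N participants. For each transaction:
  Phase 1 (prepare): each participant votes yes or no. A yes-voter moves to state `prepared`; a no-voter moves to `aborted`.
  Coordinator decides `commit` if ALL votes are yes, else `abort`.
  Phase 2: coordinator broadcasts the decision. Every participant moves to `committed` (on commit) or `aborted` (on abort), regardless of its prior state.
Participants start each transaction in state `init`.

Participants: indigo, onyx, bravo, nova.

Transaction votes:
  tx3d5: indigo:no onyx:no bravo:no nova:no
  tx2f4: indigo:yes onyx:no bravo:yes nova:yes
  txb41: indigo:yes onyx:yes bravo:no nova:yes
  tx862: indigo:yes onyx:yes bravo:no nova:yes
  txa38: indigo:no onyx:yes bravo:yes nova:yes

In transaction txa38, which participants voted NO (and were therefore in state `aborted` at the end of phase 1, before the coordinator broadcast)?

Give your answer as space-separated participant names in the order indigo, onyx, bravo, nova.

Txn txa38 phase 1: indigo no -> aborted; onyx yes -> prepared; bravo yes -> prepared; nova yes -> prepared

Answer: indigo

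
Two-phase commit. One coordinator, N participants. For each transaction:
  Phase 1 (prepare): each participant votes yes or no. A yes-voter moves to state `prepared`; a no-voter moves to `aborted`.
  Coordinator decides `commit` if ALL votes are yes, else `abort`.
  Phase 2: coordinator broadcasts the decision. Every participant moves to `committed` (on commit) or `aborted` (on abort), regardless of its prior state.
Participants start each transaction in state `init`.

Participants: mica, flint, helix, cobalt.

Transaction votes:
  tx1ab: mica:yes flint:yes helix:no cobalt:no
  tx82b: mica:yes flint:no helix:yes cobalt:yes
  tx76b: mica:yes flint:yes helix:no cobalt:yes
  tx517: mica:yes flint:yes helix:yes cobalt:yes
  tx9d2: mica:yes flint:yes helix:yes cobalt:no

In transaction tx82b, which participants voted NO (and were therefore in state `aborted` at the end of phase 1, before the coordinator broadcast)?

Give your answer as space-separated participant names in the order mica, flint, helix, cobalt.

Txn tx82b phase 1: mica yes -> prepared; flint no -> aborted; helix yes -> prepared; cobalt yes -> prepared

Answer: flint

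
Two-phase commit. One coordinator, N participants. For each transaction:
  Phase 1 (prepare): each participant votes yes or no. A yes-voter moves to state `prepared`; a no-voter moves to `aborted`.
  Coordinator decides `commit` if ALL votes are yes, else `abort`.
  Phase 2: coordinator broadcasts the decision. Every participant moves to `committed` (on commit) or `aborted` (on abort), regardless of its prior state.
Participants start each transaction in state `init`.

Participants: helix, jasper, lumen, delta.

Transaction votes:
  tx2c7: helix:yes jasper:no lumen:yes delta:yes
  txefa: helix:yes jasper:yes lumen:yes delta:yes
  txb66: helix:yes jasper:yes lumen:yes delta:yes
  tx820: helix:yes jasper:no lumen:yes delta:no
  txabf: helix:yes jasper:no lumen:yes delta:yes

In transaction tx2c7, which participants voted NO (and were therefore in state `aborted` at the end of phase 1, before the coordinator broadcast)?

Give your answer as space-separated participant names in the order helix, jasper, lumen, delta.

Txn tx2c7 phase 1: helix yes -> prepared; jasper no -> aborted; lumen yes -> prepared; delta yes -> prepared

Answer: jasper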